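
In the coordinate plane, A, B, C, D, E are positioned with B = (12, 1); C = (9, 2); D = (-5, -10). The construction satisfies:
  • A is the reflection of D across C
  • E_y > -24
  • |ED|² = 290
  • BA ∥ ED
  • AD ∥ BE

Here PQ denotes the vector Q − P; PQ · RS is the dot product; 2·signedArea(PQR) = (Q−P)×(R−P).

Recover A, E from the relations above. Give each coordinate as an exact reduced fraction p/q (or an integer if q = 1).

1. A_x = 23  [A is the reflection of D across C]
2. A_y = 14  [A is the reflection of D across C]
   → A = (23, 14)
3. E_x = -16  [BA ∥ ED ∩ AD ∥ BE]
4. E_y = -23  [BA ∥ ED ∩ AD ∥ BE]
   → E = (-16, -23)

A = (23, 14)
E = (-16, -23)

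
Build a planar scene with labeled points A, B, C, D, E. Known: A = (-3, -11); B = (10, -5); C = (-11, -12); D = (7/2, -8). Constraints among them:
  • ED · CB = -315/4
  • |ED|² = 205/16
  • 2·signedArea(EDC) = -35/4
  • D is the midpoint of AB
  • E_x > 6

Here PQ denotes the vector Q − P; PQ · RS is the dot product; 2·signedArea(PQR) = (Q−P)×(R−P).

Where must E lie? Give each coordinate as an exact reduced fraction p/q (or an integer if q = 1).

1. E_x = 27/4  [ED · CB = -315/4 ∩ 2·signedArea(EDC) = -35/4]
2. E_y = -13/2  [ED · CB = -315/4 ∩ 2·signedArea(EDC) = -35/4]
   → E = (27/4, -13/2)

E = (27/4, -13/2)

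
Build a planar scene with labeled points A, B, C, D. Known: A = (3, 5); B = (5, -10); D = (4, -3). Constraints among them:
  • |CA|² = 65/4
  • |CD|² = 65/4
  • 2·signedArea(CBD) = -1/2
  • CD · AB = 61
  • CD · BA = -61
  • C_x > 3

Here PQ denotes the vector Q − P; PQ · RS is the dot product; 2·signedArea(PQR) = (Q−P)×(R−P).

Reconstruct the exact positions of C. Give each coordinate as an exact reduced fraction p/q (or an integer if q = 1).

C = (7/2, 1)

1. C_x = 7/2  [CD · AB = 61 ∩ 2·signedArea(CBD) = -1/2]
2. C_y = 1  [CD · AB = 61 ∩ 2·signedArea(CBD) = -1/2]
   → C = (7/2, 1)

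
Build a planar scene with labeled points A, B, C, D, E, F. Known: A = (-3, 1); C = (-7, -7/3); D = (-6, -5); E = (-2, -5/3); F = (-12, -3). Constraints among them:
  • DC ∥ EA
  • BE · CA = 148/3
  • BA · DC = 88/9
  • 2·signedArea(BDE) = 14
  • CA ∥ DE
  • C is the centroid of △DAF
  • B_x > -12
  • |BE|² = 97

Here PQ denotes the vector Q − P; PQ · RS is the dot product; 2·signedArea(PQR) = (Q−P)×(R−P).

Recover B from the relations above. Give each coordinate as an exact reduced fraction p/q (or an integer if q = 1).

B = (-11, -17/3)

1. B_x = -11  [BA · DC = 88/9 ∩ 2·signedArea(BDE) = 14]
2. B_y = -17/3  [BA · DC = 88/9 ∩ 2·signedArea(BDE) = 14]
   → B = (-11, -17/3)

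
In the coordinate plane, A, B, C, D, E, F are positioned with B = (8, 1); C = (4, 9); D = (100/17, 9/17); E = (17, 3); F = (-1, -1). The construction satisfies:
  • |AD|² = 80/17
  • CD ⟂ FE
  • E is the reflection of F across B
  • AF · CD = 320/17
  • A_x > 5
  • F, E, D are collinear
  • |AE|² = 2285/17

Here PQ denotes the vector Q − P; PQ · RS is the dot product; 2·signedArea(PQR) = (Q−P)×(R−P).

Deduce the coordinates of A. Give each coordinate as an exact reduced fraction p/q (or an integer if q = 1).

1. A_x = 92/17  [line -32/17·x + 144/17·y + -208/17 = 0 ∩ |AD|² = 80/17]
2. A_y = 45/17  [line -32/17·x + 144/17·y + -208/17 = 0 ∩ |AD|² = 80/17]
   → A = (92/17, 45/17)

A = (92/17, 45/17)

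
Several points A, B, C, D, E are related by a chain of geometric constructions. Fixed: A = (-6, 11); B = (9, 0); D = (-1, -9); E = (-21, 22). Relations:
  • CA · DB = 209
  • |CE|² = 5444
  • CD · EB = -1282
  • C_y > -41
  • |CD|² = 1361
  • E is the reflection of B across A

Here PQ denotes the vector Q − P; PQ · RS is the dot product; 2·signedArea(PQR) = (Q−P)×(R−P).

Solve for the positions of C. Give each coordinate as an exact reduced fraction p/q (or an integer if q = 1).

1. C_x = 19  [CD · EB = -1282 ∩ CA · DB = 209]
2. C_y = -40  [CD · EB = -1282 ∩ CA · DB = 209]
   → C = (19, -40)

C = (19, -40)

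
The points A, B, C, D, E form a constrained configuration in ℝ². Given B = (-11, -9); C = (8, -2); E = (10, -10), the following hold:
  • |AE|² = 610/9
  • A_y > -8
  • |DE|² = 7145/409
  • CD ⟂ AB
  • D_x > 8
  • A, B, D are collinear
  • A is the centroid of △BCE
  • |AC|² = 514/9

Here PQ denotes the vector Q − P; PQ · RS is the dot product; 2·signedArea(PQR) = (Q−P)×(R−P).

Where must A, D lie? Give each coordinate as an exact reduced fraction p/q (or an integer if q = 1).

1. A_x = 7/3  [A is the centroid of △BCE]
2. A_y = -7  [A is the centroid of △BCE]
   → A = (7/3, -7)
3. D_x = 3521/409  [A, B, D are collinear ∩ CD ⟂ AB]
4. D_y = -2478/409  [A, B, D are collinear ∩ CD ⟂ AB]
   → D = (3521/409, -2478/409)

A = (7/3, -7)
D = (3521/409, -2478/409)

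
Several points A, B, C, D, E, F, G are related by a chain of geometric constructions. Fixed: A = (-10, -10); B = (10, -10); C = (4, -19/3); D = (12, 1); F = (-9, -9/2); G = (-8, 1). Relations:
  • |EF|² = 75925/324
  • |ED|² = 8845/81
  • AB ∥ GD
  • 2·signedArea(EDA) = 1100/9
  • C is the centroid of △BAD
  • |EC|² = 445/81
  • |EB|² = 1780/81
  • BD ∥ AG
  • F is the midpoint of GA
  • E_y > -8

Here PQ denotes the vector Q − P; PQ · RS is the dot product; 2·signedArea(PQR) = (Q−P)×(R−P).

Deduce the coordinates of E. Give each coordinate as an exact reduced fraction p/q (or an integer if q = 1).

E = (6, -68/9)

1. E_x = 6  [line 11·x + -22·y + -2090/9 = 0 ∩ |EF|² = 75925/324]
2. E_y = -68/9  [line 11·x + -22·y + -2090/9 = 0 ∩ |EF|² = 75925/324]
   → E = (6, -68/9)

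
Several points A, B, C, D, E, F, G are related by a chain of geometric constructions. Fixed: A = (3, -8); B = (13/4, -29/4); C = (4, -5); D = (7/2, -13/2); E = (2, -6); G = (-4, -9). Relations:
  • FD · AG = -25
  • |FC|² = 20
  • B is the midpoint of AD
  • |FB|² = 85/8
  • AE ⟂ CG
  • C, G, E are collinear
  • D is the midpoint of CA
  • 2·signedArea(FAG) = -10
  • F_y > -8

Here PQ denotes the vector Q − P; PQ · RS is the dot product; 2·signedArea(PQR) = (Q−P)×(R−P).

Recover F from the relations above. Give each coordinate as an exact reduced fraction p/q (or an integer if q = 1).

1. F_x = 0  [2·signedArea(FAG) = -10 ∩ FD · AG = -25]
2. F_y = -7  [2·signedArea(FAG) = -10 ∩ FD · AG = -25]
   → F = (0, -7)

F = (0, -7)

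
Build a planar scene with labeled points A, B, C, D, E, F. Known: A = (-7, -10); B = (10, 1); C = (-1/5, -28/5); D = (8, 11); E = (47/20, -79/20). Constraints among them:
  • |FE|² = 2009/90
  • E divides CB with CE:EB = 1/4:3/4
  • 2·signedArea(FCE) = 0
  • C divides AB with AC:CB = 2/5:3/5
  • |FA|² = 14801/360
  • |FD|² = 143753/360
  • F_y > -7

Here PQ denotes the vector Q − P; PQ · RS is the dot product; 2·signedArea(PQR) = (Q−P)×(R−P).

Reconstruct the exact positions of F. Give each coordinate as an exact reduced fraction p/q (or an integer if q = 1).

1. F_x = -97/60  [line -33/20·x + 51/20·y + 279/20 = 0 ∩ |FA|² = 14801/360]
2. F_y = -391/60  [line -33/20·x + 51/20·y + 279/20 = 0 ∩ |FA|² = 14801/360]
   → F = (-97/60, -391/60)

F = (-97/60, -391/60)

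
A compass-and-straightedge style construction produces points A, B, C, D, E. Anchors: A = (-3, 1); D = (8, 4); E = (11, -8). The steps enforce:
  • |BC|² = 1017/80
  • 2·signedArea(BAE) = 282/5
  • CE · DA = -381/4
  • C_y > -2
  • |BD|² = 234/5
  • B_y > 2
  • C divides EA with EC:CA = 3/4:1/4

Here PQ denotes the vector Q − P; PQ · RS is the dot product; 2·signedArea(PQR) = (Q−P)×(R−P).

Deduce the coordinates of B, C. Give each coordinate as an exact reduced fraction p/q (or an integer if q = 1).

B = (7/5, 11/5)
C = (1/2, -5/4)

1. B_x = 7/5  [line 9·x + 14·y + -217/5 = 0 ∩ |BD|² = 234/5]
2. B_y = 11/5  [line 9·x + 14·y + -217/5 = 0 ∩ |BD|² = 234/5]
   → B = (7/5, 11/5)
3. C_x = 1/2  [C divides EA with EC:CA = 3/4:1/4]
4. C_y = -5/4  [C divides EA with EC:CA = 3/4:1/4]
   → C = (1/2, -5/4)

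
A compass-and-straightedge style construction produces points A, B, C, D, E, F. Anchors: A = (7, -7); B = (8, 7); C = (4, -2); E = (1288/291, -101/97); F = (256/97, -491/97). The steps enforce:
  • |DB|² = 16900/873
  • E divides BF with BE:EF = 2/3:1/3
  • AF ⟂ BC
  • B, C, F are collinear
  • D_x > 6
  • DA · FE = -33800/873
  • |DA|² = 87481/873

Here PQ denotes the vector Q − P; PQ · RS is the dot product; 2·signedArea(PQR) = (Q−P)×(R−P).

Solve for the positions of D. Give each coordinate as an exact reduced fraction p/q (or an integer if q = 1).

D = (1808/291, 289/97)

1. D_x = 1808/291  [line -520/291·x + -390/97·y + 20150/873 = 0 ∩ |DB|² = 16900/873]
2. D_y = 289/97  [line -520/291·x + -390/97·y + 20150/873 = 0 ∩ |DB|² = 16900/873]
   → D = (1808/291, 289/97)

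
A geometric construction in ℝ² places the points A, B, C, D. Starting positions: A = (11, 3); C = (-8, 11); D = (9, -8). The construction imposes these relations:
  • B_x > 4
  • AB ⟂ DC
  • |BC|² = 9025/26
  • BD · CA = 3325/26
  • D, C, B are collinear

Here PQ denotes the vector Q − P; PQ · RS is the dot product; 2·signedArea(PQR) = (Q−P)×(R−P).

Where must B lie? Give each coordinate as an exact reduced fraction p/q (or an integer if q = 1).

1. B_x = 115/26  [D, C, B are collinear ∩ AB ⟂ DC]
2. B_y = -75/26  [D, C, B are collinear ∩ AB ⟂ DC]
   → B = (115/26, -75/26)

B = (115/26, -75/26)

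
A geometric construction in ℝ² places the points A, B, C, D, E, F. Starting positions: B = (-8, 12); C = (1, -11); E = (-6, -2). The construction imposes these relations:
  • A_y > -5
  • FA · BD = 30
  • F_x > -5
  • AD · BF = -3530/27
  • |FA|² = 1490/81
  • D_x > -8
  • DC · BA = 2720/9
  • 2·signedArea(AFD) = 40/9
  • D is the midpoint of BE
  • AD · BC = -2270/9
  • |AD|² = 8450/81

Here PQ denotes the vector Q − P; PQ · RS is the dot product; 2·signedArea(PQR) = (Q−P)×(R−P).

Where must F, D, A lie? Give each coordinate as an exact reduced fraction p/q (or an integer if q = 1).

1. D_x = -7  [D is the midpoint of BE]
2. D_y = 5  [D is the midpoint of BE]
   → D = (-7, 5)
3. A_x = -28/9  [DC · BA = 2720/9 ∩ AD · BC = -2270/9]
4. A_y = -40/9  [DC · BA = 2720/9 ∩ AD · BC = -2270/9]
   → A = (-28/9, -40/9)
5. F_x = -13/3  [FA · BD = 30 ∩ AD · BF = -3530/27]
6. F_y = -1/3  [FA · BD = 30 ∩ AD · BF = -3530/27]
   → F = (-13/3, -1/3)

A = (-28/9, -40/9)
D = (-7, 5)
F = (-13/3, -1/3)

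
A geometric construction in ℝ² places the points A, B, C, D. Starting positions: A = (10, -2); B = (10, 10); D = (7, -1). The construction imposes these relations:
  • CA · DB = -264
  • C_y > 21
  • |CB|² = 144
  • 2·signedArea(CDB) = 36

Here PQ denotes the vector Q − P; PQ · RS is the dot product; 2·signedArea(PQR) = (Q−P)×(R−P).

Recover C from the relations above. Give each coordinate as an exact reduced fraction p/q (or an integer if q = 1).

1. C_x = 10  [CA · DB = -264 ∩ 2·signedArea(CDB) = 36]
2. C_y = 22  [CA · DB = -264 ∩ 2·signedArea(CDB) = 36]
   → C = (10, 22)

C = (10, 22)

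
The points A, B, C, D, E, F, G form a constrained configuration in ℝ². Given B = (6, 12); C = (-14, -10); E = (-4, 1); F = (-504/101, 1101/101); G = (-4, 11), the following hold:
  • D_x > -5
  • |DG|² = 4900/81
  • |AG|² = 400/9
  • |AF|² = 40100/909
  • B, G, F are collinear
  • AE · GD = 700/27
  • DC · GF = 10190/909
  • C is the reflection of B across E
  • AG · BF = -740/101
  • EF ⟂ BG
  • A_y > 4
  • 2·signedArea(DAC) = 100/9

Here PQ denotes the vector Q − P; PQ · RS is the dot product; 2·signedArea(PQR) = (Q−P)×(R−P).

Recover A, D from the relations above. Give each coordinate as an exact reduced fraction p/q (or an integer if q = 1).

1. D_x = -4  [line 100/101·x + 10/101·y + 3310/909 = 0 ∩ |DG|² = 4900/81]
2. D_y = 29/9  [line 100/101·x + 10/101·y + 3310/909 = 0 ∩ |DG|² = 4900/81]
   → D = (-4, 29/9)
3. A_x = -4  [AG · BF = -740/101 ∩ 2·signedArea(DAC) = 100/9]
4. A_y = 13/3  [AG · BF = -740/101 ∩ 2·signedArea(DAC) = 100/9]
   → A = (-4, 13/3)

A = (-4, 13/3)
D = (-4, 29/9)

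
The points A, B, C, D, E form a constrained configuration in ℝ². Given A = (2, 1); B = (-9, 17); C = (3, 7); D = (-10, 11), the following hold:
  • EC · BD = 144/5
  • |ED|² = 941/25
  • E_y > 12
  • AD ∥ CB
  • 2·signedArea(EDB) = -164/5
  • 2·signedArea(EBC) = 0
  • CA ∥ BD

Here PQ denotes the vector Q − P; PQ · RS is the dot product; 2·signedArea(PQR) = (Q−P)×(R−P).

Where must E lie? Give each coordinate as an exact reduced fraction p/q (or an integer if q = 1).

E = (-21/5, 13)

1. E_x = -21/5  [2·signedArea(EBC) = 0 ∩ 2·signedArea(EDB) = -164/5]
2. E_y = 13  [2·signedArea(EBC) = 0 ∩ 2·signedArea(EDB) = -164/5]
   → E = (-21/5, 13)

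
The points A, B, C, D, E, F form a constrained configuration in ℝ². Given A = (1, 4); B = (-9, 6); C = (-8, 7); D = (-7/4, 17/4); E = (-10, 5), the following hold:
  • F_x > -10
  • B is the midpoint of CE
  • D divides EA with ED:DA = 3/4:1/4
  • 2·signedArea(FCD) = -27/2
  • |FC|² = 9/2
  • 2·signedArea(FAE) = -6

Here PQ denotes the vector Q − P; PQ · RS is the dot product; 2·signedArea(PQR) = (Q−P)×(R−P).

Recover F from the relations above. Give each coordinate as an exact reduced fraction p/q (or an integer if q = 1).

1. F_x = -19/2  [2·signedArea(FAE) = -6 ∩ 2·signedArea(FCD) = -27/2]
2. F_y = 11/2  [2·signedArea(FAE) = -6 ∩ 2·signedArea(FCD) = -27/2]
   → F = (-19/2, 11/2)

F = (-19/2, 11/2)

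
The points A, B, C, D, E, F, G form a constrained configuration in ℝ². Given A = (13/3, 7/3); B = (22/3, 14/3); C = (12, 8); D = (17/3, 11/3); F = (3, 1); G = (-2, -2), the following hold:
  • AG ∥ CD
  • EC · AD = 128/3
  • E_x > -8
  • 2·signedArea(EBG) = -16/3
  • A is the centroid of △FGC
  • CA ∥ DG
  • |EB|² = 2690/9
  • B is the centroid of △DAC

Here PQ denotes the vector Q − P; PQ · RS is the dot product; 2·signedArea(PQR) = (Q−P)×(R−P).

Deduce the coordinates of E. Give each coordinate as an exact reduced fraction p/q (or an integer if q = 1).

1. E_x = -7  [2·signedArea(EBG) = -16/3 ∩ EC · AD = 128/3]
2. E_y = -5  [2·signedArea(EBG) = -16/3 ∩ EC · AD = 128/3]
   → E = (-7, -5)

E = (-7, -5)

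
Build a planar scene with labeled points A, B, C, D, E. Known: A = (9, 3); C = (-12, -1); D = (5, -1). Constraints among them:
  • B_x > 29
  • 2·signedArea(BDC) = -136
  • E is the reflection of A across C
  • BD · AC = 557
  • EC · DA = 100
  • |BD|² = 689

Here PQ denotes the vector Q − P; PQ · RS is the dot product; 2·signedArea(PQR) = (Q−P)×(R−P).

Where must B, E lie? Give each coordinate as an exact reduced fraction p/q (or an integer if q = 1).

B = (30, 7)
E = (-33, -5)

1. B_x = 30  [2·signedArea(BDC) = -136 ∩ BD · AC = 557]
2. B_y = 7  [2·signedArea(BDC) = -136 ∩ BD · AC = 557]
   → B = (30, 7)
3. E_x = -33  [E is the reflection of A across C]
4. E_y = -5  [E is the reflection of A across C]
   → E = (-33, -5)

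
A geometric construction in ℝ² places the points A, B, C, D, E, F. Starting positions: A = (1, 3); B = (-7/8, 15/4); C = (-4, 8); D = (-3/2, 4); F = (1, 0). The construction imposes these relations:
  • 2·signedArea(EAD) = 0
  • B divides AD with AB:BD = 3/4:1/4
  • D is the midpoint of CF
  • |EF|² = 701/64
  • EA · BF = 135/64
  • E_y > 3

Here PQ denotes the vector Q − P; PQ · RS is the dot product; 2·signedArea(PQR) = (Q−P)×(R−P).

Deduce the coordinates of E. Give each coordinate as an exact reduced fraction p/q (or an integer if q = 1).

E = (3/8, 13/4)

1. E_x = 3/8  [2·signedArea(EAD) = 0 ∩ EA · BF = 135/64]
2. E_y = 13/4  [2·signedArea(EAD) = 0 ∩ EA · BF = 135/64]
   → E = (3/8, 13/4)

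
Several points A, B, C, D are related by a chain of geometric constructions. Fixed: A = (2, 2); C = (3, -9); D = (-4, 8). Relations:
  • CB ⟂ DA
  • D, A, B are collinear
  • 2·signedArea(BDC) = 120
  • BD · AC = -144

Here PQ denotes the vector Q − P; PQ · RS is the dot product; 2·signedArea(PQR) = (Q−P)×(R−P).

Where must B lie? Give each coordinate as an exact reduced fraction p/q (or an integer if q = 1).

1. B_x = 8  [D, A, B are collinear ∩ CB ⟂ DA]
2. B_y = -4  [D, A, B are collinear ∩ CB ⟂ DA]
   → B = (8, -4)

B = (8, -4)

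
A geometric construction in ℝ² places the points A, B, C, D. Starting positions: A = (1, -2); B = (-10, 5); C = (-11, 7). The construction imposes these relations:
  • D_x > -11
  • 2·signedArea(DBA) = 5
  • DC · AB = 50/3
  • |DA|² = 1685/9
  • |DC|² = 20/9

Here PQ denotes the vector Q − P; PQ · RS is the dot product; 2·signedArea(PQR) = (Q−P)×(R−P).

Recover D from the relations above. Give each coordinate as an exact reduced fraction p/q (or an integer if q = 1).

D = (-31/3, 17/3)

1. D_x = -31/3  [2·signedArea(DBA) = 5 ∩ DC · AB = 50/3]
2. D_y = 17/3  [2·signedArea(DBA) = 5 ∩ DC · AB = 50/3]
   → D = (-31/3, 17/3)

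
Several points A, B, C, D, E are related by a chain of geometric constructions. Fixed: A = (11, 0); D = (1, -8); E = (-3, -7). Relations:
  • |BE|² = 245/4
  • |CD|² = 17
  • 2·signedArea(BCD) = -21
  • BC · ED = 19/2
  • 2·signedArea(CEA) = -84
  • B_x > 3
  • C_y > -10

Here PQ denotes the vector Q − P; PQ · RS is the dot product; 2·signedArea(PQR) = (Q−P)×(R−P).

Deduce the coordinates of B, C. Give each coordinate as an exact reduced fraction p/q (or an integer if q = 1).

1. C_x = 5  [line -7·x + 14·y + 161 = 0 ∩ |CD|² = 17]
2. C_y = -9  [line -7·x + 14·y + 161 = 0 ∩ |CD|² = 17]
   → C = (5, -9)
3. B_x = 4  [BC · ED = 19/2 ∩ 2·signedArea(BCD) = -21]
4. B_y = -7/2  [BC · ED = 19/2 ∩ 2·signedArea(BCD) = -21]
   → B = (4, -7/2)

B = (4, -7/2)
C = (5, -9)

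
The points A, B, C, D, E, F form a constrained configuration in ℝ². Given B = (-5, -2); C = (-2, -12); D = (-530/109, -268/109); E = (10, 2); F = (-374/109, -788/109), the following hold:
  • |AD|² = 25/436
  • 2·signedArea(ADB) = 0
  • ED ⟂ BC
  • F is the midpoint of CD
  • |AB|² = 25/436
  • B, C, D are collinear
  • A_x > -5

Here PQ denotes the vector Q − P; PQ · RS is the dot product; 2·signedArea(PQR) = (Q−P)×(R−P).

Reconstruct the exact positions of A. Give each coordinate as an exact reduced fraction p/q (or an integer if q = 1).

A = (-1075/218, -243/109)

1. A_x = -1075/218  [line -50/109·x + -15/109·y + -280/109 = 0 ∩ |AB|² = 25/436]
2. A_y = -243/109  [line -50/109·x + -15/109·y + -280/109 = 0 ∩ |AB|² = 25/436]
   → A = (-1075/218, -243/109)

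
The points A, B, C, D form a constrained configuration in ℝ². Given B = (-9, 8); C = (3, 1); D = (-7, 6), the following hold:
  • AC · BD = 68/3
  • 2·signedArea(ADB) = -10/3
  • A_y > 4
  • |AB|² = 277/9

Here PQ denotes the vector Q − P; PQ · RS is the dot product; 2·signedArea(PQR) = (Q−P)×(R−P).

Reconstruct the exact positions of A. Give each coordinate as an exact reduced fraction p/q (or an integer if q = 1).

1. A_x = -13/3  [AC · BD = 68/3 ∩ 2·signedArea(ADB) = -10/3]
2. A_y = 5  [AC · BD = 68/3 ∩ 2·signedArea(ADB) = -10/3]
   → A = (-13/3, 5)

A = (-13/3, 5)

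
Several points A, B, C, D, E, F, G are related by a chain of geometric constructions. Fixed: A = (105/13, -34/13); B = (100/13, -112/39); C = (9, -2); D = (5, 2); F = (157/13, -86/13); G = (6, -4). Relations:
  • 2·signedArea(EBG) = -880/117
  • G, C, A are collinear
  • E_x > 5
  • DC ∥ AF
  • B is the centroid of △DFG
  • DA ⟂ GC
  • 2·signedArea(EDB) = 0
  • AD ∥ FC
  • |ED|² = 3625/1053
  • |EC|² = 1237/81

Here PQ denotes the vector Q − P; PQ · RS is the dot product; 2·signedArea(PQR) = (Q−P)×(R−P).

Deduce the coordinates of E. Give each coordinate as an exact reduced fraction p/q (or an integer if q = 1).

1. E_x = 230/39  [2·signedArea(EDB) = 0 ∩ 2·signedArea(EBG) = -880/117]
2. E_y = 44/117  [2·signedArea(EDB) = 0 ∩ 2·signedArea(EBG) = -880/117]
   → E = (230/39, 44/117)

E = (230/39, 44/117)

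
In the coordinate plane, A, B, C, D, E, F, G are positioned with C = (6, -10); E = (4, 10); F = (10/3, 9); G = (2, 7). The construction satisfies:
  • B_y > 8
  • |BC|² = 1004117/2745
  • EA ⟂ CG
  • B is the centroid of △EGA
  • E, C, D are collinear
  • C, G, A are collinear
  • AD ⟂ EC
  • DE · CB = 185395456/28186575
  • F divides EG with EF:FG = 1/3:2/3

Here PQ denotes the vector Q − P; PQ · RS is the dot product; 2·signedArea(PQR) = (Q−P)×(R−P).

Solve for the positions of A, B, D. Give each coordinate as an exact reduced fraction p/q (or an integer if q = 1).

1. A_x = 438/305  [C, G, A are collinear ∩ EA ⟂ CG]
2. A_y = 2866/305  [C, G, A are collinear ∩ EA ⟂ CG]
   → A = (438/305, 2866/305)
3. B_x = 756/305  [B is the centroid of △EGA]
4. B_y = 8051/915  [B is the centroid of △EGA]
   → B = (756/305, 8051/915)
5. D_x = 124278/30805  [E, C, D are collinear ∩ AD ⟂ EC]
6. D_y = 59494/6161  [E, C, D are collinear ∩ AD ⟂ EC]
   → D = (124278/30805, 59494/6161)

A = (438/305, 2866/305)
B = (756/305, 8051/915)
D = (124278/30805, 59494/6161)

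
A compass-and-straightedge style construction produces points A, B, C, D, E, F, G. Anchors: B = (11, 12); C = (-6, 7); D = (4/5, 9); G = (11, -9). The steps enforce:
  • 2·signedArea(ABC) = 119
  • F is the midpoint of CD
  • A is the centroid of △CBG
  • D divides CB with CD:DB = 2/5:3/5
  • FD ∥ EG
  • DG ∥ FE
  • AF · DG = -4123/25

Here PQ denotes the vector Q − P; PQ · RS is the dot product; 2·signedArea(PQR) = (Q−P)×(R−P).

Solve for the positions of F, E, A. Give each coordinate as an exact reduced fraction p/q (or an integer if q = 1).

1. F_x = -13/5  [F is the midpoint of CD]
2. F_y = 8  [F is the midpoint of CD]
   → F = (-13/5, 8)
3. E_x = 38/5  [FD ∥ EG ∩ DG ∥ FE]
4. E_y = -10  [FD ∥ EG ∩ DG ∥ FE]
   → E = (38/5, -10)
5. A_x = 16/3  [A is the centroid of △CBG]
6. A_y = 10/3  [A is the centroid of △CBG]
   → A = (16/3, 10/3)

A = (16/3, 10/3)
E = (38/5, -10)
F = (-13/5, 8)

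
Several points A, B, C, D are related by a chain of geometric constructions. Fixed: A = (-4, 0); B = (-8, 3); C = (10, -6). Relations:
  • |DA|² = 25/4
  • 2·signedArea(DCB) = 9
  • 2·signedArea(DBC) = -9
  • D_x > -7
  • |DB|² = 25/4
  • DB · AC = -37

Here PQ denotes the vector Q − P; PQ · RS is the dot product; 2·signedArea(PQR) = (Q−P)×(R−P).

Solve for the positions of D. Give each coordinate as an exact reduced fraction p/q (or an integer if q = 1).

1. D_x = -6  [2·signedArea(DBC) = -9 ∩ DB · AC = -37]
2. D_y = 3/2  [2·signedArea(DBC) = -9 ∩ DB · AC = -37]
   → D = (-6, 3/2)

D = (-6, 3/2)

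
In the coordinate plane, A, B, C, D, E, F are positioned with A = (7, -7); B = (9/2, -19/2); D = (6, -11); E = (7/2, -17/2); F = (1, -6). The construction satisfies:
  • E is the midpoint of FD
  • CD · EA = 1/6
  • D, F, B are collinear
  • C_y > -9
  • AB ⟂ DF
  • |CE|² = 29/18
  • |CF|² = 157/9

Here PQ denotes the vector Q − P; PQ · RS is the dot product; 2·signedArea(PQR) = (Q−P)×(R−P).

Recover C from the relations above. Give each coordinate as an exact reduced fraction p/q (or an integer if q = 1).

C = (14/3, -8)

1. C_x = 14/3  [line -7/2·x + -3/2·y + 13/3 = 0 ∩ |CE|² = 29/18]
2. C_y = -8  [line -7/2·x + -3/2·y + 13/3 = 0 ∩ |CE|² = 29/18]
   → C = (14/3, -8)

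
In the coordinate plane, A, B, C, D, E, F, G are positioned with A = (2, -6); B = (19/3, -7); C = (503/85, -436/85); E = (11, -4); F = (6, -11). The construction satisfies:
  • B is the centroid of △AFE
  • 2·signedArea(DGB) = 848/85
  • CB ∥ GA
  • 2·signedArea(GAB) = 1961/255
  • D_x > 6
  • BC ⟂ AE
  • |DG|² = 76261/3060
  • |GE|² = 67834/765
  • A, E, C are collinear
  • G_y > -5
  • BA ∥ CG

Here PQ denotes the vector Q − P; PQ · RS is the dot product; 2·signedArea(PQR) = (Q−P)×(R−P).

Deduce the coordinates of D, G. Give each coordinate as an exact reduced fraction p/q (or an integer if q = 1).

1. G_x = 404/255  [CB ∥ GA ∩ BA ∥ CG]
2. G_y = -351/85  [CB ∥ GA ∩ BA ∥ CG]
   → G = (404/255, -351/85)
3. D_x = 13/2  [line 244/85·x + 1211/255·y + 1297/255 = 0 ∩ |DG|² = 76261/3060]
4. D_y = -5  [line 244/85·x + 1211/255·y + 1297/255 = 0 ∩ |DG|² = 76261/3060]
   → D = (13/2, -5)

D = (13/2, -5)
G = (404/255, -351/85)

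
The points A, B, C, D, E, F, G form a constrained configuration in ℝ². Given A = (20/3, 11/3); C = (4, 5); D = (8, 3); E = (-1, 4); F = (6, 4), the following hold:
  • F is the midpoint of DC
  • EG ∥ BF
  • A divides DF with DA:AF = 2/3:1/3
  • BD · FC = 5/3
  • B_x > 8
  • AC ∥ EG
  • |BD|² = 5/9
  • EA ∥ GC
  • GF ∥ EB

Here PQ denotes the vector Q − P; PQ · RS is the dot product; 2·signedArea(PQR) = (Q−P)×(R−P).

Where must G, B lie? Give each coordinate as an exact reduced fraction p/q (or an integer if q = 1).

1. G_x = -11/3  [EA ∥ GC ∩ AC ∥ EG]
2. G_y = 16/3  [EA ∥ GC ∩ AC ∥ EG]
   → G = (-11/3, 16/3)
3. B_x = 26/3  [EG ∥ BF ∩ GF ∥ EB]
4. B_y = 8/3  [EG ∥ BF ∩ GF ∥ EB]
   → B = (26/3, 8/3)

B = (26/3, 8/3)
G = (-11/3, 16/3)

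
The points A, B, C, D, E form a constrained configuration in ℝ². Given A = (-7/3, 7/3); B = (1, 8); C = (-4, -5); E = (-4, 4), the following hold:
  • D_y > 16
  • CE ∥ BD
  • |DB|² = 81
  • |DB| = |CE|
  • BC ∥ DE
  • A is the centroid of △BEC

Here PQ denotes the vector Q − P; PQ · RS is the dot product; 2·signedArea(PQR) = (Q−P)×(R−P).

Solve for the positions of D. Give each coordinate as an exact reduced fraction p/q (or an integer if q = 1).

1. D_x = 1  [BC ∥ DE ∩ CE ∥ BD]
2. D_y = 17  [BC ∥ DE ∩ CE ∥ BD]
   → D = (1, 17)

D = (1, 17)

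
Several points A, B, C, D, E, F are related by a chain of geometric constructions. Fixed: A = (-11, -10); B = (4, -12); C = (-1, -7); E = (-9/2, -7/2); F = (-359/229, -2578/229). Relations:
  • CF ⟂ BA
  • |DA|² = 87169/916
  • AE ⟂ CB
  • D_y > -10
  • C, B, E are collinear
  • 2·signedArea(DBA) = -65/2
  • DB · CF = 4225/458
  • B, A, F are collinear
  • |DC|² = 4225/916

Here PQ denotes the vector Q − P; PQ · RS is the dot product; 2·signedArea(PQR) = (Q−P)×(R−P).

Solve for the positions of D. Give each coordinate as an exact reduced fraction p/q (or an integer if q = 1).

1. D_x = -294/229  [line 130/229·x + 975/229·y + 18135/458 = 0 ∩ |DC|² = 4225/916]
2. D_y = -4181/458  [line 130/229·x + 975/229·y + 18135/458 = 0 ∩ |DC|² = 4225/916]
   → D = (-294/229, -4181/458)

D = (-294/229, -4181/458)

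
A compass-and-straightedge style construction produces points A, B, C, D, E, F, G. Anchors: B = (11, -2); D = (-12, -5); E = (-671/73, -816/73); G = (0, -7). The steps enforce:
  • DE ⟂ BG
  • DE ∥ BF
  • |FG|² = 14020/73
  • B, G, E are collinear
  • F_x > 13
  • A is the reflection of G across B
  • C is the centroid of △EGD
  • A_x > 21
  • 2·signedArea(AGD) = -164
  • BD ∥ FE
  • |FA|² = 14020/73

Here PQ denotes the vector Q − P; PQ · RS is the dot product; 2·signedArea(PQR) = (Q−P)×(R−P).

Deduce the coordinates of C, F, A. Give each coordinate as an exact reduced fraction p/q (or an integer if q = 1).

A = (22, 3)
C = (-1547/219, -564/73)
F = (1008/73, -597/73)

1. C_x = -1547/219  [C is the centroid of △EGD]
2. C_y = -564/73  [C is the centroid of △EGD]
   → C = (-1547/219, -564/73)
3. F_x = 1008/73  [BD ∥ FE ∩ DE ∥ BF]
4. F_y = -597/73  [BD ∥ FE ∩ DE ∥ BF]
   → F = (1008/73, -597/73)
5. A_x = 22  [A is the reflection of G across B]
6. A_y = 3  [A is the reflection of G across B]
   → A = (22, 3)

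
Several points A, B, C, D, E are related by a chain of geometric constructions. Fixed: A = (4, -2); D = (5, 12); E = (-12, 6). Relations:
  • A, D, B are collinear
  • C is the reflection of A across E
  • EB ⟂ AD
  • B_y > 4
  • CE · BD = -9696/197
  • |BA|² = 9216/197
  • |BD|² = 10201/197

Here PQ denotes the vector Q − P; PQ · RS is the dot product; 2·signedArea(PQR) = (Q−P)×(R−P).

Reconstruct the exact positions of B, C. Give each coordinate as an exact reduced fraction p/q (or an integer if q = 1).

1. B_x = 884/197  [A, D, B are collinear ∩ EB ⟂ AD]
2. B_y = 950/197  [A, D, B are collinear ∩ EB ⟂ AD]
   → B = (884/197, 950/197)
3. C_x = -28  [C is the reflection of A across E]
4. C_y = 14  [C is the reflection of A across E]
   → C = (-28, 14)

B = (884/197, 950/197)
C = (-28, 14)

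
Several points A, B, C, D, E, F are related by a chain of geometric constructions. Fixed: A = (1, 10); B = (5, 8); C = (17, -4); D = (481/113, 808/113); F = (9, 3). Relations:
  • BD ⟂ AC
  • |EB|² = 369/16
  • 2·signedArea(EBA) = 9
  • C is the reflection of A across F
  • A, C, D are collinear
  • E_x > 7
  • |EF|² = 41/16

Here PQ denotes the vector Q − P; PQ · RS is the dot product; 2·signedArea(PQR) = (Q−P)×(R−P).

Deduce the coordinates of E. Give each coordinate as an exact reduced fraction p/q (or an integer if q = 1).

E = (8, 17/4)

1. E_x = 8  [line -2·x + -4·y + 33 = 0 ∩ |EB|² = 369/16]
2. E_y = 17/4  [line -2·x + -4·y + 33 = 0 ∩ |EB|² = 369/16]
   → E = (8, 17/4)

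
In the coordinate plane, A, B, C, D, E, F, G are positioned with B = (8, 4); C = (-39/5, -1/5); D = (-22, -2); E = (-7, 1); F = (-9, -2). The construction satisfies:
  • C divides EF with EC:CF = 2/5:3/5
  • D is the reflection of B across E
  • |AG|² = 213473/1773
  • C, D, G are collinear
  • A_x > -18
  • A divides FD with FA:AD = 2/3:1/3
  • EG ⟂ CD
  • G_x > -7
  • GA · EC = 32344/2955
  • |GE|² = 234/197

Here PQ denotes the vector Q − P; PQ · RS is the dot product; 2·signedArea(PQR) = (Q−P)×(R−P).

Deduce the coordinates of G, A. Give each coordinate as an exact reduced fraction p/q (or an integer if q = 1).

A = (-53/3, -2)
G = (-1352/197, -16/197)

1. G_x = -1352/197  [C, D, G are collinear ∩ EG ⟂ CD]
2. G_y = -16/197  [C, D, G are collinear ∩ EG ⟂ CD]
   → G = (-1352/197, -16/197)
3. A_x = -53/3  [A divides FD with FA:AD = 2/3:1/3]
4. A_y = -2  [A divides FD with FA:AD = 2/3:1/3]
   → A = (-53/3, -2)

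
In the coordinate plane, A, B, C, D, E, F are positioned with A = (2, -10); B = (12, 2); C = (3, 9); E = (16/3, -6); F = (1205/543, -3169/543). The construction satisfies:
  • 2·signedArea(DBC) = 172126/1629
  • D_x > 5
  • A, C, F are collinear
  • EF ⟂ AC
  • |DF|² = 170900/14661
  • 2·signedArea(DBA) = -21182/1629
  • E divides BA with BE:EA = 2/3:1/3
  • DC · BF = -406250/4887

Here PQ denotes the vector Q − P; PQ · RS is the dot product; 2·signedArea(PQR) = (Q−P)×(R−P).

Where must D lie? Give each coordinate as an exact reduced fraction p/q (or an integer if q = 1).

D = (8807/1629, -7513/1629)

1. D_x = 8807/1629  [2·signedArea(DBA) = -21182/1629 ∩ 2·signedArea(DBC) = 172126/1629]
2. D_y = -7513/1629  [2·signedArea(DBA) = -21182/1629 ∩ 2·signedArea(DBC) = 172126/1629]
   → D = (8807/1629, -7513/1629)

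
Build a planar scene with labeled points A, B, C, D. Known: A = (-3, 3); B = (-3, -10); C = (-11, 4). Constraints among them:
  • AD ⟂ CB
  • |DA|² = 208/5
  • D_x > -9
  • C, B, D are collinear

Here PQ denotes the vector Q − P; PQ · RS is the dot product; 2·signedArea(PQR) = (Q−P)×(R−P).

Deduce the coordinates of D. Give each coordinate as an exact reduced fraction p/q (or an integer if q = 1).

D = (-43/5, -1/5)

1. D_x = -43/5  [C, B, D are collinear ∩ AD ⟂ CB]
2. D_y = -1/5  [C, B, D are collinear ∩ AD ⟂ CB]
   → D = (-43/5, -1/5)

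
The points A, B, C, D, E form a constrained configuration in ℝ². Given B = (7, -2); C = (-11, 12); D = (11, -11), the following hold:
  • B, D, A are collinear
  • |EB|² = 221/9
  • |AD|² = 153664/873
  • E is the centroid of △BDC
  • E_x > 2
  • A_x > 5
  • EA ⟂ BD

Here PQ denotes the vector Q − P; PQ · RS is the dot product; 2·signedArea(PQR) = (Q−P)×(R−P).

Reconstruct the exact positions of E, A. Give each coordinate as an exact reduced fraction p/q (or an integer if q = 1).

1. E_x = 7/3  [E is the centroid of △BDC]
2. E_y = -1/3  [E is the centroid of △BDC]
   → E = (7/3, -1/3)
3. A_x = 1633/291  [B, D, A are collinear ∩ EA ⟂ BD]
4. A_y = 109/97  [B, D, A are collinear ∩ EA ⟂ BD]
   → A = (1633/291, 109/97)

A = (1633/291, 109/97)
E = (7/3, -1/3)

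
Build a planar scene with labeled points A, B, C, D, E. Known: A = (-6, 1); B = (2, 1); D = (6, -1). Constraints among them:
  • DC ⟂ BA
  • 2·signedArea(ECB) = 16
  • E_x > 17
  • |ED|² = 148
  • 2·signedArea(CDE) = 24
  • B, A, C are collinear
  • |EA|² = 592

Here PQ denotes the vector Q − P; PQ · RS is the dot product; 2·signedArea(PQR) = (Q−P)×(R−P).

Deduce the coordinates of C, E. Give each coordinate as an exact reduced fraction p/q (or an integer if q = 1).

1. C_x = 6  [B, A, C are collinear ∩ DC ⟂ BA]
2. C_y = 1  [B, A, C are collinear ∩ DC ⟂ BA]
   → C = (6, 1)
3. E_x = 18  [2·signedArea(ECB) = 16 ∩ 2·signedArea(CDE) = 24]
4. E_y = -3  [2·signedArea(ECB) = 16 ∩ 2·signedArea(CDE) = 24]
   → E = (18, -3)

C = (6, 1)
E = (18, -3)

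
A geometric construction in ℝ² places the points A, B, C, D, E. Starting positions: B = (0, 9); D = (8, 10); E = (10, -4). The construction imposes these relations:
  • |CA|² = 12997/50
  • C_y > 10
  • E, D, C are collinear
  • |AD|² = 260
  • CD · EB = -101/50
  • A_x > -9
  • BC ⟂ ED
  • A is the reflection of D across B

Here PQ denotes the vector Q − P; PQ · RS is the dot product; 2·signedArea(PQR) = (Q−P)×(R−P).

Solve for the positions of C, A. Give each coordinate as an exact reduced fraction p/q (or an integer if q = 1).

A = (-8, 8)
C = (399/50, 507/50)

1. C_x = 399/50  [E, D, C are collinear ∩ BC ⟂ ED]
2. C_y = 507/50  [E, D, C are collinear ∩ BC ⟂ ED]
   → C = (399/50, 507/50)
3. A_x = -8  [A is the reflection of D across B]
4. A_y = 8  [A is the reflection of D across B]
   → A = (-8, 8)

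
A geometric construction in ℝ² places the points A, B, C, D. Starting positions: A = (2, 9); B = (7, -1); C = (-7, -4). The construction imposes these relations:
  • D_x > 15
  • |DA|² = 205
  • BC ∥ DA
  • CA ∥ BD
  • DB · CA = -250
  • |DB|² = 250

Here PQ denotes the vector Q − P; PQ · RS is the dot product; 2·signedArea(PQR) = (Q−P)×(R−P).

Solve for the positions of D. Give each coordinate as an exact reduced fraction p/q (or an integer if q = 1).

1. D_x = 16  [BC ∥ DA ∩ CA ∥ BD]
2. D_y = 12  [BC ∥ DA ∩ CA ∥ BD]
   → D = (16, 12)

D = (16, 12)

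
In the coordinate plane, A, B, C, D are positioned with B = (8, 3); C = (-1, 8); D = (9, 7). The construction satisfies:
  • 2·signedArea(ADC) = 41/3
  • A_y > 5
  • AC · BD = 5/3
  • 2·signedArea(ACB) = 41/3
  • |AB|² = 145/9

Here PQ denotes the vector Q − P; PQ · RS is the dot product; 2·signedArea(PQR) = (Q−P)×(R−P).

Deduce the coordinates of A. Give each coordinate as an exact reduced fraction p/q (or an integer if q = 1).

1. A_x = 16/3  [2·signedArea(ACB) = 41/3 ∩ AC · BD = 5/3]
2. A_y = 6  [2·signedArea(ACB) = 41/3 ∩ AC · BD = 5/3]
   → A = (16/3, 6)

A = (16/3, 6)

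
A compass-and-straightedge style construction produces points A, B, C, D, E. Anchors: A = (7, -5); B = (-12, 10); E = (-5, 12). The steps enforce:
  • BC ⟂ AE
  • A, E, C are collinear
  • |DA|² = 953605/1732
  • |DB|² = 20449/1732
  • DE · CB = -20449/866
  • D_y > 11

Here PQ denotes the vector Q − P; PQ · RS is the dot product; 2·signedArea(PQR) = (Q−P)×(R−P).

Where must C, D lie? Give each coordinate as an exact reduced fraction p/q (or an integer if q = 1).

1. C_x = -2765/433  [A, E, C are collinear ∩ BC ⟂ AE]
2. C_y = 6046/433  [A, E, C are collinear ∩ BC ⟂ AE]
   → C = (-2765/433, 6046/433)
3. D_x = -7961/866  [line 2431/433·x + 1716/433·y + 3575/866 = 0 ∩ |DB|² = 20449/1732]
4. D_y = 5188/433  [line 2431/433·x + 1716/433·y + 3575/866 = 0 ∩ |DB|² = 20449/1732]
   → D = (-7961/866, 5188/433)

C = (-2765/433, 6046/433)
D = (-7961/866, 5188/433)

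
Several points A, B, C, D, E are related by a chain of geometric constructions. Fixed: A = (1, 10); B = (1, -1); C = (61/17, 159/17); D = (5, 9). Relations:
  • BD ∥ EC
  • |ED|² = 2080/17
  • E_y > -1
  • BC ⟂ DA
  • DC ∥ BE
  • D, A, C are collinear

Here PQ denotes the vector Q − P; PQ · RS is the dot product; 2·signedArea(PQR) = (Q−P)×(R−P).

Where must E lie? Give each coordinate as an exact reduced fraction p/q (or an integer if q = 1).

1. E_x = -7/17  [BD ∥ EC ∩ DC ∥ BE]
2. E_y = -11/17  [BD ∥ EC ∩ DC ∥ BE]
   → E = (-7/17, -11/17)

E = (-7/17, -11/17)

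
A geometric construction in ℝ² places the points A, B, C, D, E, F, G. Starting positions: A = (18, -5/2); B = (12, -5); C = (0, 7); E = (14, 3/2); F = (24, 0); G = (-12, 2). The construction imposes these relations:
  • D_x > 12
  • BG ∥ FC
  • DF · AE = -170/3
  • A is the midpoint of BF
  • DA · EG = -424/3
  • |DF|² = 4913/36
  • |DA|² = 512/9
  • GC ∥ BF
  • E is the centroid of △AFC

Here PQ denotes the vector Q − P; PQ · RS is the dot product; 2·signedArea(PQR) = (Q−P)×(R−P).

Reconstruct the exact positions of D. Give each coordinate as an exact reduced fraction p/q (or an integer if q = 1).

D = (38/3, 17/6)

1. D_x = 38/3  [DF · AE = -170/3 ∩ DA · EG = -424/3]
2. D_y = 17/6  [DF · AE = -170/3 ∩ DA · EG = -424/3]
   → D = (38/3, 17/6)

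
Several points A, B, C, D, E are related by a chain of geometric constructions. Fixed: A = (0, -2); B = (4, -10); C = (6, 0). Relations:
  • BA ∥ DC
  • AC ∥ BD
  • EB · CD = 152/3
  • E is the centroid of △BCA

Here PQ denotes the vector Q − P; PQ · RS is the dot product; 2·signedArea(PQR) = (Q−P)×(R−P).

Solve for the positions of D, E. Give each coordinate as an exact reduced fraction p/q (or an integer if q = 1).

D = (10, -8)
E = (10/3, -4)

1. D_x = 10  [BA ∥ DC ∩ AC ∥ BD]
2. D_y = -8  [BA ∥ DC ∩ AC ∥ BD]
   → D = (10, -8)
3. E_x = 10/3  [E is the centroid of △BCA]
4. E_y = -4  [E is the centroid of △BCA]
   → E = (10/3, -4)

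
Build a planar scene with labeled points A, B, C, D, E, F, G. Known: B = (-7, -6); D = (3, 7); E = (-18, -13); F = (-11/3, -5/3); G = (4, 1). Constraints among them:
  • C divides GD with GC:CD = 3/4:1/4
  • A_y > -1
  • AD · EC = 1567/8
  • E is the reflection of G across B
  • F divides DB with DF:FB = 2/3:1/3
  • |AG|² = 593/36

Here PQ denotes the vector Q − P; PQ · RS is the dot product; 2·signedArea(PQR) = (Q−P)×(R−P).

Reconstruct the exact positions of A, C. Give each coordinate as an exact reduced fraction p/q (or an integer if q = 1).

A = (1/6, -1/3)
C = (13/4, 11/2)

1. C_x = 13/4  [C divides GD with GC:CD = 3/4:1/4]
2. C_y = 11/2  [C divides GD with GC:CD = 3/4:1/4]
   → C = (13/4, 11/2)
3. A_x = 1/6  [line -85/4·x + -37/2·y + -21/8 = 0 ∩ |AG|² = 593/36]
4. A_y = -1/3  [line -85/4·x + -37/2·y + -21/8 = 0 ∩ |AG|² = 593/36]
   → A = (1/6, -1/3)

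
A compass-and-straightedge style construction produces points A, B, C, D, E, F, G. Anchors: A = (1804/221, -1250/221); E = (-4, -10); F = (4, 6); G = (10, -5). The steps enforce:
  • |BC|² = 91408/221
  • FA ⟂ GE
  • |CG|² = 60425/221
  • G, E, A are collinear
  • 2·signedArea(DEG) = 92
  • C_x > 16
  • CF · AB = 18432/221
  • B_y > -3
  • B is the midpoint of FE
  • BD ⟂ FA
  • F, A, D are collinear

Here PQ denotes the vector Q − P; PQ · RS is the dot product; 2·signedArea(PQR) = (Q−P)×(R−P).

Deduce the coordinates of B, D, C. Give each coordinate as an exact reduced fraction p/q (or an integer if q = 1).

B = (0, -2)
C = (3572/221, 2286/221)
D = (1344/221, 38/221)

1. B_x = 0  [B is the midpoint of FE]
2. B_y = -2  [B is the midpoint of FE]
   → B = (0, -2)
3. D_x = 1344/221  [F, A, D are collinear ∩ BD ⟂ FA]
4. D_y = 38/221  [F, A, D are collinear ∩ BD ⟂ FA]
   → D = (1344/221, 38/221)
5. C_x = 3572/221  [line 1804/221·x + -808/221·y + -1600/17 = 0 ∩ |CG|² = 60425/221]
6. C_y = 2286/221  [line 1804/221·x + -808/221·y + -1600/17 = 0 ∩ |CG|² = 60425/221]
   → C = (3572/221, 2286/221)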